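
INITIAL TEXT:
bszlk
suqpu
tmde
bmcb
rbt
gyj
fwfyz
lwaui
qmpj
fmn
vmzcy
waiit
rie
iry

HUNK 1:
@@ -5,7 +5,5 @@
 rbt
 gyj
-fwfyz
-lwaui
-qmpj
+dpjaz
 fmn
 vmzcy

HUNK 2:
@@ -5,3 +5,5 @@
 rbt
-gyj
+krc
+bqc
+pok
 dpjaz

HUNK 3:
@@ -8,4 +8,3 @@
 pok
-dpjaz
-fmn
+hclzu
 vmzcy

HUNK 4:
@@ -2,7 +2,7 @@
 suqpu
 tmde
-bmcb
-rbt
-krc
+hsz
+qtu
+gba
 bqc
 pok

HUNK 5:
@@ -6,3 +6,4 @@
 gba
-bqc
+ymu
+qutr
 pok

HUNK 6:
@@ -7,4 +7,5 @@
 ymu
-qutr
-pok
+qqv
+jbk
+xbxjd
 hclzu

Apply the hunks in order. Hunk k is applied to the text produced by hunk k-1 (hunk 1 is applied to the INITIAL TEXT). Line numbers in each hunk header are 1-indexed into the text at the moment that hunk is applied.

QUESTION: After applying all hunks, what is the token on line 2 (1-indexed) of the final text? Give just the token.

Answer: suqpu

Derivation:
Hunk 1: at line 5 remove [fwfyz,lwaui,qmpj] add [dpjaz] -> 12 lines: bszlk suqpu tmde bmcb rbt gyj dpjaz fmn vmzcy waiit rie iry
Hunk 2: at line 5 remove [gyj] add [krc,bqc,pok] -> 14 lines: bszlk suqpu tmde bmcb rbt krc bqc pok dpjaz fmn vmzcy waiit rie iry
Hunk 3: at line 8 remove [dpjaz,fmn] add [hclzu] -> 13 lines: bszlk suqpu tmde bmcb rbt krc bqc pok hclzu vmzcy waiit rie iry
Hunk 4: at line 2 remove [bmcb,rbt,krc] add [hsz,qtu,gba] -> 13 lines: bszlk suqpu tmde hsz qtu gba bqc pok hclzu vmzcy waiit rie iry
Hunk 5: at line 6 remove [bqc] add [ymu,qutr] -> 14 lines: bszlk suqpu tmde hsz qtu gba ymu qutr pok hclzu vmzcy waiit rie iry
Hunk 6: at line 7 remove [qutr,pok] add [qqv,jbk,xbxjd] -> 15 lines: bszlk suqpu tmde hsz qtu gba ymu qqv jbk xbxjd hclzu vmzcy waiit rie iry
Final line 2: suqpu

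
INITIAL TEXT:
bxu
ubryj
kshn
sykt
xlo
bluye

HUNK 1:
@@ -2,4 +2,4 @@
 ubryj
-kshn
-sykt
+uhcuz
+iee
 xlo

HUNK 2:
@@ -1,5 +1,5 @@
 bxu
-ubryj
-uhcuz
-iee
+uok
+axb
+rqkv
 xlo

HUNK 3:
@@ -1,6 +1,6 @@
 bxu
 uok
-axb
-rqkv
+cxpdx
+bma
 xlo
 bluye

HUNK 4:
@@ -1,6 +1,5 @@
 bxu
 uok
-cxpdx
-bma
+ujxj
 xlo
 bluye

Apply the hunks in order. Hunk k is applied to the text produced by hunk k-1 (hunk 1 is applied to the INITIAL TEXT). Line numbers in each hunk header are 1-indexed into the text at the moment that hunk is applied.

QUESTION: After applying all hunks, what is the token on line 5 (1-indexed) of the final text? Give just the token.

Hunk 1: at line 2 remove [kshn,sykt] add [uhcuz,iee] -> 6 lines: bxu ubryj uhcuz iee xlo bluye
Hunk 2: at line 1 remove [ubryj,uhcuz,iee] add [uok,axb,rqkv] -> 6 lines: bxu uok axb rqkv xlo bluye
Hunk 3: at line 1 remove [axb,rqkv] add [cxpdx,bma] -> 6 lines: bxu uok cxpdx bma xlo bluye
Hunk 4: at line 1 remove [cxpdx,bma] add [ujxj] -> 5 lines: bxu uok ujxj xlo bluye
Final line 5: bluye

Answer: bluye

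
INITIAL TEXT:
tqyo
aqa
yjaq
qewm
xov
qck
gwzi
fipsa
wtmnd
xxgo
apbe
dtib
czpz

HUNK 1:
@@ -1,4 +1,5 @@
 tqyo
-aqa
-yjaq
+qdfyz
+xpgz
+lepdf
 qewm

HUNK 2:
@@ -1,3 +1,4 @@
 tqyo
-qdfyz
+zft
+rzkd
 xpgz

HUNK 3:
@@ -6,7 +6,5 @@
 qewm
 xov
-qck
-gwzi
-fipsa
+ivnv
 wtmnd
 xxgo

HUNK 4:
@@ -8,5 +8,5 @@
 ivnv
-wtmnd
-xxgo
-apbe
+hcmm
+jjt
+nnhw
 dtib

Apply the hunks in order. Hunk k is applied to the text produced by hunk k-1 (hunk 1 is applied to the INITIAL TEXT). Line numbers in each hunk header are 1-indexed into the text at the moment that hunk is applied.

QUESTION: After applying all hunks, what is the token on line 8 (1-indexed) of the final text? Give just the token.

Answer: ivnv

Derivation:
Hunk 1: at line 1 remove [aqa,yjaq] add [qdfyz,xpgz,lepdf] -> 14 lines: tqyo qdfyz xpgz lepdf qewm xov qck gwzi fipsa wtmnd xxgo apbe dtib czpz
Hunk 2: at line 1 remove [qdfyz] add [zft,rzkd] -> 15 lines: tqyo zft rzkd xpgz lepdf qewm xov qck gwzi fipsa wtmnd xxgo apbe dtib czpz
Hunk 3: at line 6 remove [qck,gwzi,fipsa] add [ivnv] -> 13 lines: tqyo zft rzkd xpgz lepdf qewm xov ivnv wtmnd xxgo apbe dtib czpz
Hunk 4: at line 8 remove [wtmnd,xxgo,apbe] add [hcmm,jjt,nnhw] -> 13 lines: tqyo zft rzkd xpgz lepdf qewm xov ivnv hcmm jjt nnhw dtib czpz
Final line 8: ivnv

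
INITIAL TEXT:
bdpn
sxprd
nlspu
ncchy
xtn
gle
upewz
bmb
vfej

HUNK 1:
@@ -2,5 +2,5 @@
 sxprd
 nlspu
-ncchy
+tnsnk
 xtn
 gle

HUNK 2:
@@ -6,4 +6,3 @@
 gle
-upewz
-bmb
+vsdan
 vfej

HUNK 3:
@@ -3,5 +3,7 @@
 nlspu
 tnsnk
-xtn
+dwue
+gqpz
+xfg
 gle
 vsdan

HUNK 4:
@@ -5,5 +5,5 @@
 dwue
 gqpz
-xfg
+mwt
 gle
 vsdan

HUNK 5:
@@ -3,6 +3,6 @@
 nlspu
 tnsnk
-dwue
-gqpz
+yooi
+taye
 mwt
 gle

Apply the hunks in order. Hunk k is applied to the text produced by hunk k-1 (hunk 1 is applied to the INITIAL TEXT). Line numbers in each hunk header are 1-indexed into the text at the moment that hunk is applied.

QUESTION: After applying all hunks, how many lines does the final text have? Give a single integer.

Hunk 1: at line 2 remove [ncchy] add [tnsnk] -> 9 lines: bdpn sxprd nlspu tnsnk xtn gle upewz bmb vfej
Hunk 2: at line 6 remove [upewz,bmb] add [vsdan] -> 8 lines: bdpn sxprd nlspu tnsnk xtn gle vsdan vfej
Hunk 3: at line 3 remove [xtn] add [dwue,gqpz,xfg] -> 10 lines: bdpn sxprd nlspu tnsnk dwue gqpz xfg gle vsdan vfej
Hunk 4: at line 5 remove [xfg] add [mwt] -> 10 lines: bdpn sxprd nlspu tnsnk dwue gqpz mwt gle vsdan vfej
Hunk 5: at line 3 remove [dwue,gqpz] add [yooi,taye] -> 10 lines: bdpn sxprd nlspu tnsnk yooi taye mwt gle vsdan vfej
Final line count: 10

Answer: 10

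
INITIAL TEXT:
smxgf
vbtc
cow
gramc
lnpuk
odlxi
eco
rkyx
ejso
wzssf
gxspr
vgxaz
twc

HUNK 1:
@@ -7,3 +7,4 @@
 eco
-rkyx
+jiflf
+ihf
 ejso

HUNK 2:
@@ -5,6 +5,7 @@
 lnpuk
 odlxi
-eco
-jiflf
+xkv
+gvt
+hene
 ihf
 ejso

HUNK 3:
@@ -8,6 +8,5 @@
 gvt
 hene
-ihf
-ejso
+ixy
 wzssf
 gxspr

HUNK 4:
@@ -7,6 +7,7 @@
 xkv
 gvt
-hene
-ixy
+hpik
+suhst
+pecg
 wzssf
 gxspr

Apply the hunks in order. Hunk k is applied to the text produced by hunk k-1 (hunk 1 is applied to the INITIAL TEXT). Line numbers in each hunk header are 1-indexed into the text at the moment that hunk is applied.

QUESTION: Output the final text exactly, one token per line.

Hunk 1: at line 7 remove [rkyx] add [jiflf,ihf] -> 14 lines: smxgf vbtc cow gramc lnpuk odlxi eco jiflf ihf ejso wzssf gxspr vgxaz twc
Hunk 2: at line 5 remove [eco,jiflf] add [xkv,gvt,hene] -> 15 lines: smxgf vbtc cow gramc lnpuk odlxi xkv gvt hene ihf ejso wzssf gxspr vgxaz twc
Hunk 3: at line 8 remove [ihf,ejso] add [ixy] -> 14 lines: smxgf vbtc cow gramc lnpuk odlxi xkv gvt hene ixy wzssf gxspr vgxaz twc
Hunk 4: at line 7 remove [hene,ixy] add [hpik,suhst,pecg] -> 15 lines: smxgf vbtc cow gramc lnpuk odlxi xkv gvt hpik suhst pecg wzssf gxspr vgxaz twc

Answer: smxgf
vbtc
cow
gramc
lnpuk
odlxi
xkv
gvt
hpik
suhst
pecg
wzssf
gxspr
vgxaz
twc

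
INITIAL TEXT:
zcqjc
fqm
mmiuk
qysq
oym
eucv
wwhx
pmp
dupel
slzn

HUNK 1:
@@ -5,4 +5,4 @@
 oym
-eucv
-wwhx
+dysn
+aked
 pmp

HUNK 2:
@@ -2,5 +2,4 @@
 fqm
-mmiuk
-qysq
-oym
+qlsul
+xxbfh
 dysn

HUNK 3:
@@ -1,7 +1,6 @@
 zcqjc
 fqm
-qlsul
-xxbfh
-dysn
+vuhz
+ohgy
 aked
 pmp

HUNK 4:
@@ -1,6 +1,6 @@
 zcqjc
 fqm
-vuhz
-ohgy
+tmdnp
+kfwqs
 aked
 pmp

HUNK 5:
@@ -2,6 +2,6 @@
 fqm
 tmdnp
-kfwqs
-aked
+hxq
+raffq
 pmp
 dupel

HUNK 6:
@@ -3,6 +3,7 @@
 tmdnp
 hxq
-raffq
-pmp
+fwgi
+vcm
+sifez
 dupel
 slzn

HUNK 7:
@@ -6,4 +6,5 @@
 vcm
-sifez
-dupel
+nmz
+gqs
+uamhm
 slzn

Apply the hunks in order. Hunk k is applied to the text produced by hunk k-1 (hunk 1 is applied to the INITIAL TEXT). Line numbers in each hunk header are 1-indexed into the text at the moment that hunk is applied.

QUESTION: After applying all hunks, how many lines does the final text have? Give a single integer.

Answer: 10

Derivation:
Hunk 1: at line 5 remove [eucv,wwhx] add [dysn,aked] -> 10 lines: zcqjc fqm mmiuk qysq oym dysn aked pmp dupel slzn
Hunk 2: at line 2 remove [mmiuk,qysq,oym] add [qlsul,xxbfh] -> 9 lines: zcqjc fqm qlsul xxbfh dysn aked pmp dupel slzn
Hunk 3: at line 1 remove [qlsul,xxbfh,dysn] add [vuhz,ohgy] -> 8 lines: zcqjc fqm vuhz ohgy aked pmp dupel slzn
Hunk 4: at line 1 remove [vuhz,ohgy] add [tmdnp,kfwqs] -> 8 lines: zcqjc fqm tmdnp kfwqs aked pmp dupel slzn
Hunk 5: at line 2 remove [kfwqs,aked] add [hxq,raffq] -> 8 lines: zcqjc fqm tmdnp hxq raffq pmp dupel slzn
Hunk 6: at line 3 remove [raffq,pmp] add [fwgi,vcm,sifez] -> 9 lines: zcqjc fqm tmdnp hxq fwgi vcm sifez dupel slzn
Hunk 7: at line 6 remove [sifez,dupel] add [nmz,gqs,uamhm] -> 10 lines: zcqjc fqm tmdnp hxq fwgi vcm nmz gqs uamhm slzn
Final line count: 10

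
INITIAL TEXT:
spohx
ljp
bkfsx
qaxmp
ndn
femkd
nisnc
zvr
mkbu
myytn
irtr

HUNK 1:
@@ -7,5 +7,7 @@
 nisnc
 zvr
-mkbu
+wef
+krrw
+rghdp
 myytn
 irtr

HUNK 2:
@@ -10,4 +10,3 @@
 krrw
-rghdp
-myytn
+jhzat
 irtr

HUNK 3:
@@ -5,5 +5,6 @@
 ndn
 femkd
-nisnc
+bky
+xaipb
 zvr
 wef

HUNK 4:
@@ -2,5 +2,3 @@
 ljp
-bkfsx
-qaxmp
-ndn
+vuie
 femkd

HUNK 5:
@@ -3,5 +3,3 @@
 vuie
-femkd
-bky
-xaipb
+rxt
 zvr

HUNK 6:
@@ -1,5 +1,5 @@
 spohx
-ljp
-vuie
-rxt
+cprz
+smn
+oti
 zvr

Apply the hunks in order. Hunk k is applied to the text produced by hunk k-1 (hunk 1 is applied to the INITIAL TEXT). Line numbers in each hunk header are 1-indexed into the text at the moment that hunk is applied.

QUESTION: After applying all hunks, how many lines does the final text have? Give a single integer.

Hunk 1: at line 7 remove [mkbu] add [wef,krrw,rghdp] -> 13 lines: spohx ljp bkfsx qaxmp ndn femkd nisnc zvr wef krrw rghdp myytn irtr
Hunk 2: at line 10 remove [rghdp,myytn] add [jhzat] -> 12 lines: spohx ljp bkfsx qaxmp ndn femkd nisnc zvr wef krrw jhzat irtr
Hunk 3: at line 5 remove [nisnc] add [bky,xaipb] -> 13 lines: spohx ljp bkfsx qaxmp ndn femkd bky xaipb zvr wef krrw jhzat irtr
Hunk 4: at line 2 remove [bkfsx,qaxmp,ndn] add [vuie] -> 11 lines: spohx ljp vuie femkd bky xaipb zvr wef krrw jhzat irtr
Hunk 5: at line 3 remove [femkd,bky,xaipb] add [rxt] -> 9 lines: spohx ljp vuie rxt zvr wef krrw jhzat irtr
Hunk 6: at line 1 remove [ljp,vuie,rxt] add [cprz,smn,oti] -> 9 lines: spohx cprz smn oti zvr wef krrw jhzat irtr
Final line count: 9

Answer: 9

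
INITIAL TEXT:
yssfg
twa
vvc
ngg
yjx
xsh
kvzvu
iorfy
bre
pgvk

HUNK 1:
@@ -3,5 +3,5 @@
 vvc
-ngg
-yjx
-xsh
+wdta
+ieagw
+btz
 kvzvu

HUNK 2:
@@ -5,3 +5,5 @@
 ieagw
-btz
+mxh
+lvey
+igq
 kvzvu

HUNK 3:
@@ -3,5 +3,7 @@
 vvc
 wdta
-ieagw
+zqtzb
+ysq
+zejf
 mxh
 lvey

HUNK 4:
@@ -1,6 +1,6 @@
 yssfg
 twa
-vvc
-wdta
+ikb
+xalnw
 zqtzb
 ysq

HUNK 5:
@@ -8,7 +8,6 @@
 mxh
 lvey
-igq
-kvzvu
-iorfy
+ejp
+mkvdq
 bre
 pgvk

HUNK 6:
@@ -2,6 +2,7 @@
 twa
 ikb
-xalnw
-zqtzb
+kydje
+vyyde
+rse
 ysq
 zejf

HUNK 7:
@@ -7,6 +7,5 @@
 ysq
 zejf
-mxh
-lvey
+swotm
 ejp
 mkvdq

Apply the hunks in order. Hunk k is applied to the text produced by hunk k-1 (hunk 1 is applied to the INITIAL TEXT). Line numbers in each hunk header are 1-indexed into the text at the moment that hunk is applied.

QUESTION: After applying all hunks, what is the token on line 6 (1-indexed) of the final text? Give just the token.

Hunk 1: at line 3 remove [ngg,yjx,xsh] add [wdta,ieagw,btz] -> 10 lines: yssfg twa vvc wdta ieagw btz kvzvu iorfy bre pgvk
Hunk 2: at line 5 remove [btz] add [mxh,lvey,igq] -> 12 lines: yssfg twa vvc wdta ieagw mxh lvey igq kvzvu iorfy bre pgvk
Hunk 3: at line 3 remove [ieagw] add [zqtzb,ysq,zejf] -> 14 lines: yssfg twa vvc wdta zqtzb ysq zejf mxh lvey igq kvzvu iorfy bre pgvk
Hunk 4: at line 1 remove [vvc,wdta] add [ikb,xalnw] -> 14 lines: yssfg twa ikb xalnw zqtzb ysq zejf mxh lvey igq kvzvu iorfy bre pgvk
Hunk 5: at line 8 remove [igq,kvzvu,iorfy] add [ejp,mkvdq] -> 13 lines: yssfg twa ikb xalnw zqtzb ysq zejf mxh lvey ejp mkvdq bre pgvk
Hunk 6: at line 2 remove [xalnw,zqtzb] add [kydje,vyyde,rse] -> 14 lines: yssfg twa ikb kydje vyyde rse ysq zejf mxh lvey ejp mkvdq bre pgvk
Hunk 7: at line 7 remove [mxh,lvey] add [swotm] -> 13 lines: yssfg twa ikb kydje vyyde rse ysq zejf swotm ejp mkvdq bre pgvk
Final line 6: rse

Answer: rse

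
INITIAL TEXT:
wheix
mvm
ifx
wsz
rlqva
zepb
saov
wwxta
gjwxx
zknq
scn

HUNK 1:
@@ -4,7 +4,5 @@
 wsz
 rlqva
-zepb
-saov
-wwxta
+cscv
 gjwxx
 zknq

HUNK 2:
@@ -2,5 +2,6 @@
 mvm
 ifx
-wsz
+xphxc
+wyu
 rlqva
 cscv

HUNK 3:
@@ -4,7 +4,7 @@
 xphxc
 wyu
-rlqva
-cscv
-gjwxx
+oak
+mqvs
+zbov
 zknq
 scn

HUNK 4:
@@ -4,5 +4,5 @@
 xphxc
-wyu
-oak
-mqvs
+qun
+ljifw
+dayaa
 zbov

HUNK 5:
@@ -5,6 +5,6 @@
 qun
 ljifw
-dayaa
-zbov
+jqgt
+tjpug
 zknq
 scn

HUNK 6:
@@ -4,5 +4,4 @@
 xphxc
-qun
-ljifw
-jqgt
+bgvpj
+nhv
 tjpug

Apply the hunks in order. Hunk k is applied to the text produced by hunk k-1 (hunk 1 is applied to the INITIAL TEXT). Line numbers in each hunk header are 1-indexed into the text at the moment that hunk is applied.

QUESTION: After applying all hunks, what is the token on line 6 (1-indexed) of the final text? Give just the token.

Hunk 1: at line 4 remove [zepb,saov,wwxta] add [cscv] -> 9 lines: wheix mvm ifx wsz rlqva cscv gjwxx zknq scn
Hunk 2: at line 2 remove [wsz] add [xphxc,wyu] -> 10 lines: wheix mvm ifx xphxc wyu rlqva cscv gjwxx zknq scn
Hunk 3: at line 4 remove [rlqva,cscv,gjwxx] add [oak,mqvs,zbov] -> 10 lines: wheix mvm ifx xphxc wyu oak mqvs zbov zknq scn
Hunk 4: at line 4 remove [wyu,oak,mqvs] add [qun,ljifw,dayaa] -> 10 lines: wheix mvm ifx xphxc qun ljifw dayaa zbov zknq scn
Hunk 5: at line 5 remove [dayaa,zbov] add [jqgt,tjpug] -> 10 lines: wheix mvm ifx xphxc qun ljifw jqgt tjpug zknq scn
Hunk 6: at line 4 remove [qun,ljifw,jqgt] add [bgvpj,nhv] -> 9 lines: wheix mvm ifx xphxc bgvpj nhv tjpug zknq scn
Final line 6: nhv

Answer: nhv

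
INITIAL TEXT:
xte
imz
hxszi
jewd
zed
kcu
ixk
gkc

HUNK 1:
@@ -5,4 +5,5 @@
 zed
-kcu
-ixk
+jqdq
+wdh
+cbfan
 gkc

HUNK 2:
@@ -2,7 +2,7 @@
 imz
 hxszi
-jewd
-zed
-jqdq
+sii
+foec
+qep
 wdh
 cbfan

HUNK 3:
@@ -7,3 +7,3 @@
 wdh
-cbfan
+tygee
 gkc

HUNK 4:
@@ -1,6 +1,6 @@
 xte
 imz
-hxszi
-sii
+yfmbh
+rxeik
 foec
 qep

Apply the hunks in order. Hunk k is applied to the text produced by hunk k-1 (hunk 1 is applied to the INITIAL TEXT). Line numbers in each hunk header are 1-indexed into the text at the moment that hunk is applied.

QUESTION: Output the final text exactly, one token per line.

Hunk 1: at line 5 remove [kcu,ixk] add [jqdq,wdh,cbfan] -> 9 lines: xte imz hxszi jewd zed jqdq wdh cbfan gkc
Hunk 2: at line 2 remove [jewd,zed,jqdq] add [sii,foec,qep] -> 9 lines: xte imz hxszi sii foec qep wdh cbfan gkc
Hunk 3: at line 7 remove [cbfan] add [tygee] -> 9 lines: xte imz hxszi sii foec qep wdh tygee gkc
Hunk 4: at line 1 remove [hxszi,sii] add [yfmbh,rxeik] -> 9 lines: xte imz yfmbh rxeik foec qep wdh tygee gkc

Answer: xte
imz
yfmbh
rxeik
foec
qep
wdh
tygee
gkc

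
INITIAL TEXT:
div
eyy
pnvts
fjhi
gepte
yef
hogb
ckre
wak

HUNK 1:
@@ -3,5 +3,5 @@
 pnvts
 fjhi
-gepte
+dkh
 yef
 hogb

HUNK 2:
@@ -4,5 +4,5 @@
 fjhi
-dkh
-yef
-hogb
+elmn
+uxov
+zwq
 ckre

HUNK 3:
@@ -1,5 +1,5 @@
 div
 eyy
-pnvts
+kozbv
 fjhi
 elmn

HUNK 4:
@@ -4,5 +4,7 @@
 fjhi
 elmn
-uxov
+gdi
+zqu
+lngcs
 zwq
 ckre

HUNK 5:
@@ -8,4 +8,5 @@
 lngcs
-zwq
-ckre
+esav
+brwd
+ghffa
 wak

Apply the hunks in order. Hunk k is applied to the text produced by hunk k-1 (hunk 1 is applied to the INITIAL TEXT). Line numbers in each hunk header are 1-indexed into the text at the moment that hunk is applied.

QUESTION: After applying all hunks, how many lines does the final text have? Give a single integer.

Answer: 12

Derivation:
Hunk 1: at line 3 remove [gepte] add [dkh] -> 9 lines: div eyy pnvts fjhi dkh yef hogb ckre wak
Hunk 2: at line 4 remove [dkh,yef,hogb] add [elmn,uxov,zwq] -> 9 lines: div eyy pnvts fjhi elmn uxov zwq ckre wak
Hunk 3: at line 1 remove [pnvts] add [kozbv] -> 9 lines: div eyy kozbv fjhi elmn uxov zwq ckre wak
Hunk 4: at line 4 remove [uxov] add [gdi,zqu,lngcs] -> 11 lines: div eyy kozbv fjhi elmn gdi zqu lngcs zwq ckre wak
Hunk 5: at line 8 remove [zwq,ckre] add [esav,brwd,ghffa] -> 12 lines: div eyy kozbv fjhi elmn gdi zqu lngcs esav brwd ghffa wak
Final line count: 12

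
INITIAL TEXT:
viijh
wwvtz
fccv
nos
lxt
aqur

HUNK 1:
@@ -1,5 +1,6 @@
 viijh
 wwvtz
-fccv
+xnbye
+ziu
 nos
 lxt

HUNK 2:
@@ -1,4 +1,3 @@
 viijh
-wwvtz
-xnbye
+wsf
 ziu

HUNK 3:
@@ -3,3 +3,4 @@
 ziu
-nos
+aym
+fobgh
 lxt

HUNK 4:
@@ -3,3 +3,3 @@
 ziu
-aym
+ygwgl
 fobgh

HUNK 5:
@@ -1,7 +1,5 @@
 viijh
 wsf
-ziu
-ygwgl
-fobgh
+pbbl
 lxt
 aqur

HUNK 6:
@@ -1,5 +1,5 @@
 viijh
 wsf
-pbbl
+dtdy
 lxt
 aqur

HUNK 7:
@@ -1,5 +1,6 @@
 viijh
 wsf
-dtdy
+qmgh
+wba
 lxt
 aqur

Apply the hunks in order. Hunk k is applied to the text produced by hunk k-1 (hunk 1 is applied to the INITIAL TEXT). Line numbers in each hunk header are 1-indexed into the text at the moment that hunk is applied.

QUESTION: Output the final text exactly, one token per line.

Answer: viijh
wsf
qmgh
wba
lxt
aqur

Derivation:
Hunk 1: at line 1 remove [fccv] add [xnbye,ziu] -> 7 lines: viijh wwvtz xnbye ziu nos lxt aqur
Hunk 2: at line 1 remove [wwvtz,xnbye] add [wsf] -> 6 lines: viijh wsf ziu nos lxt aqur
Hunk 3: at line 3 remove [nos] add [aym,fobgh] -> 7 lines: viijh wsf ziu aym fobgh lxt aqur
Hunk 4: at line 3 remove [aym] add [ygwgl] -> 7 lines: viijh wsf ziu ygwgl fobgh lxt aqur
Hunk 5: at line 1 remove [ziu,ygwgl,fobgh] add [pbbl] -> 5 lines: viijh wsf pbbl lxt aqur
Hunk 6: at line 1 remove [pbbl] add [dtdy] -> 5 lines: viijh wsf dtdy lxt aqur
Hunk 7: at line 1 remove [dtdy] add [qmgh,wba] -> 6 lines: viijh wsf qmgh wba lxt aqur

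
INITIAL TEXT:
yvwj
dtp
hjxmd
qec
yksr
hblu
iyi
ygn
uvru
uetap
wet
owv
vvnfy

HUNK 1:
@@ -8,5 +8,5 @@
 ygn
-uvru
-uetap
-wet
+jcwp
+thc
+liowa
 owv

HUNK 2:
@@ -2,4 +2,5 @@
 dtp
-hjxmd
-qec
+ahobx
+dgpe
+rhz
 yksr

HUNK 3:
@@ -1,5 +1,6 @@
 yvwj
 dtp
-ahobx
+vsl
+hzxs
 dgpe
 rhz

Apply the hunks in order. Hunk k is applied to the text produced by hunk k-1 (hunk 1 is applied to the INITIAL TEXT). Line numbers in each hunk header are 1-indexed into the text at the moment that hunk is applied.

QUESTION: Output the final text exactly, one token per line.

Answer: yvwj
dtp
vsl
hzxs
dgpe
rhz
yksr
hblu
iyi
ygn
jcwp
thc
liowa
owv
vvnfy

Derivation:
Hunk 1: at line 8 remove [uvru,uetap,wet] add [jcwp,thc,liowa] -> 13 lines: yvwj dtp hjxmd qec yksr hblu iyi ygn jcwp thc liowa owv vvnfy
Hunk 2: at line 2 remove [hjxmd,qec] add [ahobx,dgpe,rhz] -> 14 lines: yvwj dtp ahobx dgpe rhz yksr hblu iyi ygn jcwp thc liowa owv vvnfy
Hunk 3: at line 1 remove [ahobx] add [vsl,hzxs] -> 15 lines: yvwj dtp vsl hzxs dgpe rhz yksr hblu iyi ygn jcwp thc liowa owv vvnfy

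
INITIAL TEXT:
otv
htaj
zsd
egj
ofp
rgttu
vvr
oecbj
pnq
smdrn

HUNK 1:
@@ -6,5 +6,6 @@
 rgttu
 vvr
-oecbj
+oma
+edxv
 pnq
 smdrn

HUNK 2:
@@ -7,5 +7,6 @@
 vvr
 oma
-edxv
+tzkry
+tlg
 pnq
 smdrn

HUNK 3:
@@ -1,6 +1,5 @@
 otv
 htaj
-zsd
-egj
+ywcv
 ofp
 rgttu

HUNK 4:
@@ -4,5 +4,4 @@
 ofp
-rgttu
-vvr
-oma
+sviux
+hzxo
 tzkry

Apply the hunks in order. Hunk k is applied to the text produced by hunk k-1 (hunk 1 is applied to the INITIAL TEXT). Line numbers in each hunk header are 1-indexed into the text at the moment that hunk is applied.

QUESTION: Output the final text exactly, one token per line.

Hunk 1: at line 6 remove [oecbj] add [oma,edxv] -> 11 lines: otv htaj zsd egj ofp rgttu vvr oma edxv pnq smdrn
Hunk 2: at line 7 remove [edxv] add [tzkry,tlg] -> 12 lines: otv htaj zsd egj ofp rgttu vvr oma tzkry tlg pnq smdrn
Hunk 3: at line 1 remove [zsd,egj] add [ywcv] -> 11 lines: otv htaj ywcv ofp rgttu vvr oma tzkry tlg pnq smdrn
Hunk 4: at line 4 remove [rgttu,vvr,oma] add [sviux,hzxo] -> 10 lines: otv htaj ywcv ofp sviux hzxo tzkry tlg pnq smdrn

Answer: otv
htaj
ywcv
ofp
sviux
hzxo
tzkry
tlg
pnq
smdrn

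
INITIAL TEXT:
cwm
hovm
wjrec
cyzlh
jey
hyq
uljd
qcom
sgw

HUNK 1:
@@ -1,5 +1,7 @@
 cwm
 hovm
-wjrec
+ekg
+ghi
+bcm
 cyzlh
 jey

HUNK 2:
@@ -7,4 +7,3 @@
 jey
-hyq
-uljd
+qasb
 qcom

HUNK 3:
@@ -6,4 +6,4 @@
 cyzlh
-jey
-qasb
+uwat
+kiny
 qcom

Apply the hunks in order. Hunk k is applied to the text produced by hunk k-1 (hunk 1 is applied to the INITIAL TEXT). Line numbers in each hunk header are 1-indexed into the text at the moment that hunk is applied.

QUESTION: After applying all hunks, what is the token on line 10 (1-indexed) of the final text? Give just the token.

Answer: sgw

Derivation:
Hunk 1: at line 1 remove [wjrec] add [ekg,ghi,bcm] -> 11 lines: cwm hovm ekg ghi bcm cyzlh jey hyq uljd qcom sgw
Hunk 2: at line 7 remove [hyq,uljd] add [qasb] -> 10 lines: cwm hovm ekg ghi bcm cyzlh jey qasb qcom sgw
Hunk 3: at line 6 remove [jey,qasb] add [uwat,kiny] -> 10 lines: cwm hovm ekg ghi bcm cyzlh uwat kiny qcom sgw
Final line 10: sgw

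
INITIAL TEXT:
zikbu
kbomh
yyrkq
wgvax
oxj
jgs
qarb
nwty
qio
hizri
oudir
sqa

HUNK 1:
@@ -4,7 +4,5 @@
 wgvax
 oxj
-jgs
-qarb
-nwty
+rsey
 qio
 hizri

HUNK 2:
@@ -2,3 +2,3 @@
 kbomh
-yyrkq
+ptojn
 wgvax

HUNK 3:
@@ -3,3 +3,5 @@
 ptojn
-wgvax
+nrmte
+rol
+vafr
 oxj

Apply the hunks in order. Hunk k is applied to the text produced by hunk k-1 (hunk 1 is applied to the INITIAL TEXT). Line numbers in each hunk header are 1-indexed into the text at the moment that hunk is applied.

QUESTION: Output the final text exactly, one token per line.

Hunk 1: at line 4 remove [jgs,qarb,nwty] add [rsey] -> 10 lines: zikbu kbomh yyrkq wgvax oxj rsey qio hizri oudir sqa
Hunk 2: at line 2 remove [yyrkq] add [ptojn] -> 10 lines: zikbu kbomh ptojn wgvax oxj rsey qio hizri oudir sqa
Hunk 3: at line 3 remove [wgvax] add [nrmte,rol,vafr] -> 12 lines: zikbu kbomh ptojn nrmte rol vafr oxj rsey qio hizri oudir sqa

Answer: zikbu
kbomh
ptojn
nrmte
rol
vafr
oxj
rsey
qio
hizri
oudir
sqa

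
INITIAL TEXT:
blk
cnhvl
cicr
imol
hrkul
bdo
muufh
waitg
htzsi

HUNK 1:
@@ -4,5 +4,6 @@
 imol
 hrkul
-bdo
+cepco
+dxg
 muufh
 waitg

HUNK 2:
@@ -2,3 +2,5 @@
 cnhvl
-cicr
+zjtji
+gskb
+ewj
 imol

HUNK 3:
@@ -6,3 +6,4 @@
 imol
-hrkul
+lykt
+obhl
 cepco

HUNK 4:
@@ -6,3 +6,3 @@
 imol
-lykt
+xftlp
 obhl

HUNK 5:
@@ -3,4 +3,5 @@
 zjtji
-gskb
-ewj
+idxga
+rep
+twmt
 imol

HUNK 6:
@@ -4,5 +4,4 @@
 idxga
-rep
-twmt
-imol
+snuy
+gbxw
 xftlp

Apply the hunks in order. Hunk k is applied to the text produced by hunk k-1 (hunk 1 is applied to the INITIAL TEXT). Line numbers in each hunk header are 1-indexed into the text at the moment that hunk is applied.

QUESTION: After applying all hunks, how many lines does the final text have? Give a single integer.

Answer: 13

Derivation:
Hunk 1: at line 4 remove [bdo] add [cepco,dxg] -> 10 lines: blk cnhvl cicr imol hrkul cepco dxg muufh waitg htzsi
Hunk 2: at line 2 remove [cicr] add [zjtji,gskb,ewj] -> 12 lines: blk cnhvl zjtji gskb ewj imol hrkul cepco dxg muufh waitg htzsi
Hunk 3: at line 6 remove [hrkul] add [lykt,obhl] -> 13 lines: blk cnhvl zjtji gskb ewj imol lykt obhl cepco dxg muufh waitg htzsi
Hunk 4: at line 6 remove [lykt] add [xftlp] -> 13 lines: blk cnhvl zjtji gskb ewj imol xftlp obhl cepco dxg muufh waitg htzsi
Hunk 5: at line 3 remove [gskb,ewj] add [idxga,rep,twmt] -> 14 lines: blk cnhvl zjtji idxga rep twmt imol xftlp obhl cepco dxg muufh waitg htzsi
Hunk 6: at line 4 remove [rep,twmt,imol] add [snuy,gbxw] -> 13 lines: blk cnhvl zjtji idxga snuy gbxw xftlp obhl cepco dxg muufh waitg htzsi
Final line count: 13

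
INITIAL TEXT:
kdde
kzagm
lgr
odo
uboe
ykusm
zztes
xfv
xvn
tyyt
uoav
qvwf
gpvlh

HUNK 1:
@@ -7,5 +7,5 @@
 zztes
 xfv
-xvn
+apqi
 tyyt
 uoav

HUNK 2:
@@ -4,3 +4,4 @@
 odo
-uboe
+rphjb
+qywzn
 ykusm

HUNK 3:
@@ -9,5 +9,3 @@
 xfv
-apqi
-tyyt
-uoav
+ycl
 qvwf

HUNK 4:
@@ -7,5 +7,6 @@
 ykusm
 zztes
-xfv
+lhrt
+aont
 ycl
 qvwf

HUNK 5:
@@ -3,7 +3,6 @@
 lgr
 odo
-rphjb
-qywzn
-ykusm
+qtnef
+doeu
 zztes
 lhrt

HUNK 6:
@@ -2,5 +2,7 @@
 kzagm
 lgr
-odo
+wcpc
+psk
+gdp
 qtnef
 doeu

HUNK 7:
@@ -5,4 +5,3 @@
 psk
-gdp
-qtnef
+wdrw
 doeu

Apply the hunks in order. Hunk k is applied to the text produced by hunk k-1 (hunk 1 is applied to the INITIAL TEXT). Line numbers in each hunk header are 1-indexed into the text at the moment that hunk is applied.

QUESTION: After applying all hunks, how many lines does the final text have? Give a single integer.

Answer: 13

Derivation:
Hunk 1: at line 7 remove [xvn] add [apqi] -> 13 lines: kdde kzagm lgr odo uboe ykusm zztes xfv apqi tyyt uoav qvwf gpvlh
Hunk 2: at line 4 remove [uboe] add [rphjb,qywzn] -> 14 lines: kdde kzagm lgr odo rphjb qywzn ykusm zztes xfv apqi tyyt uoav qvwf gpvlh
Hunk 3: at line 9 remove [apqi,tyyt,uoav] add [ycl] -> 12 lines: kdde kzagm lgr odo rphjb qywzn ykusm zztes xfv ycl qvwf gpvlh
Hunk 4: at line 7 remove [xfv] add [lhrt,aont] -> 13 lines: kdde kzagm lgr odo rphjb qywzn ykusm zztes lhrt aont ycl qvwf gpvlh
Hunk 5: at line 3 remove [rphjb,qywzn,ykusm] add [qtnef,doeu] -> 12 lines: kdde kzagm lgr odo qtnef doeu zztes lhrt aont ycl qvwf gpvlh
Hunk 6: at line 2 remove [odo] add [wcpc,psk,gdp] -> 14 lines: kdde kzagm lgr wcpc psk gdp qtnef doeu zztes lhrt aont ycl qvwf gpvlh
Hunk 7: at line 5 remove [gdp,qtnef] add [wdrw] -> 13 lines: kdde kzagm lgr wcpc psk wdrw doeu zztes lhrt aont ycl qvwf gpvlh
Final line count: 13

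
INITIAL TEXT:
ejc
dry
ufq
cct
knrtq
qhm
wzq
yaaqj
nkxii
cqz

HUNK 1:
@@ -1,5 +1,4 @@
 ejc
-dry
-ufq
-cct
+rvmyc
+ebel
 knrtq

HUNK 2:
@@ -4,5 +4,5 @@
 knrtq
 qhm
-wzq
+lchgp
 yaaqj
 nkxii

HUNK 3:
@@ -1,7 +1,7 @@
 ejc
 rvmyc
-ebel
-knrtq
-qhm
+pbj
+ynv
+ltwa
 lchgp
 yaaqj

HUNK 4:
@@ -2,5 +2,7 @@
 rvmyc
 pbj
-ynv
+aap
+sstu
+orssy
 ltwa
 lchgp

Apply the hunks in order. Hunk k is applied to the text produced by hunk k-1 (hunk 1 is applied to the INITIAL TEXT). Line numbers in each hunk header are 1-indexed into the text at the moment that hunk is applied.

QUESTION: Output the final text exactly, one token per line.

Hunk 1: at line 1 remove [dry,ufq,cct] add [rvmyc,ebel] -> 9 lines: ejc rvmyc ebel knrtq qhm wzq yaaqj nkxii cqz
Hunk 2: at line 4 remove [wzq] add [lchgp] -> 9 lines: ejc rvmyc ebel knrtq qhm lchgp yaaqj nkxii cqz
Hunk 3: at line 1 remove [ebel,knrtq,qhm] add [pbj,ynv,ltwa] -> 9 lines: ejc rvmyc pbj ynv ltwa lchgp yaaqj nkxii cqz
Hunk 4: at line 2 remove [ynv] add [aap,sstu,orssy] -> 11 lines: ejc rvmyc pbj aap sstu orssy ltwa lchgp yaaqj nkxii cqz

Answer: ejc
rvmyc
pbj
aap
sstu
orssy
ltwa
lchgp
yaaqj
nkxii
cqz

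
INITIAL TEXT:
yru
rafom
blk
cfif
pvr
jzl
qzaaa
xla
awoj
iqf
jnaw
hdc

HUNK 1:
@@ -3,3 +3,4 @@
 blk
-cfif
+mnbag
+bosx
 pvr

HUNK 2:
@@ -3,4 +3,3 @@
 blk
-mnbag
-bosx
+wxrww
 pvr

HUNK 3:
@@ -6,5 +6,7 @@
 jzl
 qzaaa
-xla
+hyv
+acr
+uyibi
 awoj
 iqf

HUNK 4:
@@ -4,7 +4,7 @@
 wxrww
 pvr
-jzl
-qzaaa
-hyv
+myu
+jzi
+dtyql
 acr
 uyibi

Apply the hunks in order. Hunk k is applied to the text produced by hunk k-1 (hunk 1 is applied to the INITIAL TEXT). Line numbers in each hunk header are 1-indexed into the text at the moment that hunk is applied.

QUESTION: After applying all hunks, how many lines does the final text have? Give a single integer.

Hunk 1: at line 3 remove [cfif] add [mnbag,bosx] -> 13 lines: yru rafom blk mnbag bosx pvr jzl qzaaa xla awoj iqf jnaw hdc
Hunk 2: at line 3 remove [mnbag,bosx] add [wxrww] -> 12 lines: yru rafom blk wxrww pvr jzl qzaaa xla awoj iqf jnaw hdc
Hunk 3: at line 6 remove [xla] add [hyv,acr,uyibi] -> 14 lines: yru rafom blk wxrww pvr jzl qzaaa hyv acr uyibi awoj iqf jnaw hdc
Hunk 4: at line 4 remove [jzl,qzaaa,hyv] add [myu,jzi,dtyql] -> 14 lines: yru rafom blk wxrww pvr myu jzi dtyql acr uyibi awoj iqf jnaw hdc
Final line count: 14

Answer: 14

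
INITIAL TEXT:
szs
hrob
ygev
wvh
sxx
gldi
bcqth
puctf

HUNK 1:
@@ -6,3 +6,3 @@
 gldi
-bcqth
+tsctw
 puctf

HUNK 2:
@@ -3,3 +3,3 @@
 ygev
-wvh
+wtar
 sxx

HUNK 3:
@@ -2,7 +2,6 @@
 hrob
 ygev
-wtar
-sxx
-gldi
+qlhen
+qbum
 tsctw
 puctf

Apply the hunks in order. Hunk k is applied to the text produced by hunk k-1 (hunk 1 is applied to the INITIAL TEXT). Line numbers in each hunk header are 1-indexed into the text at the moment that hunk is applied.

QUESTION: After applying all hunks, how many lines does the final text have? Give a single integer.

Hunk 1: at line 6 remove [bcqth] add [tsctw] -> 8 lines: szs hrob ygev wvh sxx gldi tsctw puctf
Hunk 2: at line 3 remove [wvh] add [wtar] -> 8 lines: szs hrob ygev wtar sxx gldi tsctw puctf
Hunk 3: at line 2 remove [wtar,sxx,gldi] add [qlhen,qbum] -> 7 lines: szs hrob ygev qlhen qbum tsctw puctf
Final line count: 7

Answer: 7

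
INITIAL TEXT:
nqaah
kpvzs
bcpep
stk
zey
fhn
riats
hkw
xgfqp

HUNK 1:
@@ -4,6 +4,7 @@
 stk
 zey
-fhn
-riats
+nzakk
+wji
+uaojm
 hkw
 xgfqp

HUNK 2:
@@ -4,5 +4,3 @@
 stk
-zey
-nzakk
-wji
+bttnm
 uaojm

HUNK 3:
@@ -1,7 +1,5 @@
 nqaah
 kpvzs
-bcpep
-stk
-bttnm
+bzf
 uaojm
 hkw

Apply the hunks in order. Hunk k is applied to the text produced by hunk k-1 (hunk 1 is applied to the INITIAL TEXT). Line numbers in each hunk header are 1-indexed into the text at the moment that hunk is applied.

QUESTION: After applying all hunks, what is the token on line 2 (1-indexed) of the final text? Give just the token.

Answer: kpvzs

Derivation:
Hunk 1: at line 4 remove [fhn,riats] add [nzakk,wji,uaojm] -> 10 lines: nqaah kpvzs bcpep stk zey nzakk wji uaojm hkw xgfqp
Hunk 2: at line 4 remove [zey,nzakk,wji] add [bttnm] -> 8 lines: nqaah kpvzs bcpep stk bttnm uaojm hkw xgfqp
Hunk 3: at line 1 remove [bcpep,stk,bttnm] add [bzf] -> 6 lines: nqaah kpvzs bzf uaojm hkw xgfqp
Final line 2: kpvzs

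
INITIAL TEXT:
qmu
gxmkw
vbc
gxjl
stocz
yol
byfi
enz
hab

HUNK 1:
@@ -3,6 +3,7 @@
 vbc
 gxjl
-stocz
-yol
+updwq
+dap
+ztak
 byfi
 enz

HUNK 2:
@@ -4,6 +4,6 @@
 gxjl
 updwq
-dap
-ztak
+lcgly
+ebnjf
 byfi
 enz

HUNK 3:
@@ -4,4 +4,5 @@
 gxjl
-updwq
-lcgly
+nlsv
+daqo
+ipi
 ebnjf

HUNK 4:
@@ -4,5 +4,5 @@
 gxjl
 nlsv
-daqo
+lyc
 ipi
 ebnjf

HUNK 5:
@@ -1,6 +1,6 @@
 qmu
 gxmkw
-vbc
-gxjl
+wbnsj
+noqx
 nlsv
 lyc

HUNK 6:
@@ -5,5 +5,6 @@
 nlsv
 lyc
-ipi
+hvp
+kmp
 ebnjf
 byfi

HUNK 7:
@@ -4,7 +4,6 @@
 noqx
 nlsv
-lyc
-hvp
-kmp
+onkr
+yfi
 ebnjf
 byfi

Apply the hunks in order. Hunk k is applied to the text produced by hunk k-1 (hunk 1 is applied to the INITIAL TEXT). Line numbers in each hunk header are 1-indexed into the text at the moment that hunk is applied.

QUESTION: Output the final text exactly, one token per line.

Hunk 1: at line 3 remove [stocz,yol] add [updwq,dap,ztak] -> 10 lines: qmu gxmkw vbc gxjl updwq dap ztak byfi enz hab
Hunk 2: at line 4 remove [dap,ztak] add [lcgly,ebnjf] -> 10 lines: qmu gxmkw vbc gxjl updwq lcgly ebnjf byfi enz hab
Hunk 3: at line 4 remove [updwq,lcgly] add [nlsv,daqo,ipi] -> 11 lines: qmu gxmkw vbc gxjl nlsv daqo ipi ebnjf byfi enz hab
Hunk 4: at line 4 remove [daqo] add [lyc] -> 11 lines: qmu gxmkw vbc gxjl nlsv lyc ipi ebnjf byfi enz hab
Hunk 5: at line 1 remove [vbc,gxjl] add [wbnsj,noqx] -> 11 lines: qmu gxmkw wbnsj noqx nlsv lyc ipi ebnjf byfi enz hab
Hunk 6: at line 5 remove [ipi] add [hvp,kmp] -> 12 lines: qmu gxmkw wbnsj noqx nlsv lyc hvp kmp ebnjf byfi enz hab
Hunk 7: at line 4 remove [lyc,hvp,kmp] add [onkr,yfi] -> 11 lines: qmu gxmkw wbnsj noqx nlsv onkr yfi ebnjf byfi enz hab

Answer: qmu
gxmkw
wbnsj
noqx
nlsv
onkr
yfi
ebnjf
byfi
enz
hab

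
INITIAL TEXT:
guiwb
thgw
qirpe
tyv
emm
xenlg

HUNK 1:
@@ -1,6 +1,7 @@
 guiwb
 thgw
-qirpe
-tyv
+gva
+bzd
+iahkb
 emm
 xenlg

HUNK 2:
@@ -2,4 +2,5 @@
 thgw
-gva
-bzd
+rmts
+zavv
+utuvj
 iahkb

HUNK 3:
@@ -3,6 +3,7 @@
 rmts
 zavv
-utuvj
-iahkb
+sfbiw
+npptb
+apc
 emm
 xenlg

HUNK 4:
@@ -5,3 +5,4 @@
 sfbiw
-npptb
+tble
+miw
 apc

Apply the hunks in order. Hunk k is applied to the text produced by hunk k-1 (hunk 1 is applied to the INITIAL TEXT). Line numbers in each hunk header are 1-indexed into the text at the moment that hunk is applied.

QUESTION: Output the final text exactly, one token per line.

Hunk 1: at line 1 remove [qirpe,tyv] add [gva,bzd,iahkb] -> 7 lines: guiwb thgw gva bzd iahkb emm xenlg
Hunk 2: at line 2 remove [gva,bzd] add [rmts,zavv,utuvj] -> 8 lines: guiwb thgw rmts zavv utuvj iahkb emm xenlg
Hunk 3: at line 3 remove [utuvj,iahkb] add [sfbiw,npptb,apc] -> 9 lines: guiwb thgw rmts zavv sfbiw npptb apc emm xenlg
Hunk 4: at line 5 remove [npptb] add [tble,miw] -> 10 lines: guiwb thgw rmts zavv sfbiw tble miw apc emm xenlg

Answer: guiwb
thgw
rmts
zavv
sfbiw
tble
miw
apc
emm
xenlg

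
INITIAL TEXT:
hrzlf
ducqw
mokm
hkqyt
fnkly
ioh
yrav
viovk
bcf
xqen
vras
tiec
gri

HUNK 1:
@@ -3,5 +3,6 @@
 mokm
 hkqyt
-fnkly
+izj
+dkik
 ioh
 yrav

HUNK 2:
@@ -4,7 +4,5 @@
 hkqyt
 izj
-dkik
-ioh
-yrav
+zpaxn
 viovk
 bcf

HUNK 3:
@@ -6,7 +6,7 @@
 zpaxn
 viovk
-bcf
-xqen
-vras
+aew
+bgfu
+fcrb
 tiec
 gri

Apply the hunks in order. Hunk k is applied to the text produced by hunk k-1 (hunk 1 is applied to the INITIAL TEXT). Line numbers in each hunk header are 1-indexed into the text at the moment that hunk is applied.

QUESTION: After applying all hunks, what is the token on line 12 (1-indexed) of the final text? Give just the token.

Answer: gri

Derivation:
Hunk 1: at line 3 remove [fnkly] add [izj,dkik] -> 14 lines: hrzlf ducqw mokm hkqyt izj dkik ioh yrav viovk bcf xqen vras tiec gri
Hunk 2: at line 4 remove [dkik,ioh,yrav] add [zpaxn] -> 12 lines: hrzlf ducqw mokm hkqyt izj zpaxn viovk bcf xqen vras tiec gri
Hunk 3: at line 6 remove [bcf,xqen,vras] add [aew,bgfu,fcrb] -> 12 lines: hrzlf ducqw mokm hkqyt izj zpaxn viovk aew bgfu fcrb tiec gri
Final line 12: gri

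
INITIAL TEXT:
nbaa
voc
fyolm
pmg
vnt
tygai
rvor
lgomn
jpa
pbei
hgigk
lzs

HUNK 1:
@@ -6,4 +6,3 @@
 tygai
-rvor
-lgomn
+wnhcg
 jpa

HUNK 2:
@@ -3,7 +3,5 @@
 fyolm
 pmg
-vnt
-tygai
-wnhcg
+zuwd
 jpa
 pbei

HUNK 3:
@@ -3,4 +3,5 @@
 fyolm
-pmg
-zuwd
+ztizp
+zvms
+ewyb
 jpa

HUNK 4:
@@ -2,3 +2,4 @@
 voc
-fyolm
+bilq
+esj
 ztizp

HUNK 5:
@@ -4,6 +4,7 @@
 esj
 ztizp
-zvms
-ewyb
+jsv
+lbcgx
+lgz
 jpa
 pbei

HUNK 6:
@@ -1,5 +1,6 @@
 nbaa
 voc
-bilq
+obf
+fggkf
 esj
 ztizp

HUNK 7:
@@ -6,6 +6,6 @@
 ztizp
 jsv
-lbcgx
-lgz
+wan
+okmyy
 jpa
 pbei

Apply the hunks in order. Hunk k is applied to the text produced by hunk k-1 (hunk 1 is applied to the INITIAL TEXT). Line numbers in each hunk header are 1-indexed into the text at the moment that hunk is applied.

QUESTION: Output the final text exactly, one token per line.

Answer: nbaa
voc
obf
fggkf
esj
ztizp
jsv
wan
okmyy
jpa
pbei
hgigk
lzs

Derivation:
Hunk 1: at line 6 remove [rvor,lgomn] add [wnhcg] -> 11 lines: nbaa voc fyolm pmg vnt tygai wnhcg jpa pbei hgigk lzs
Hunk 2: at line 3 remove [vnt,tygai,wnhcg] add [zuwd] -> 9 lines: nbaa voc fyolm pmg zuwd jpa pbei hgigk lzs
Hunk 3: at line 3 remove [pmg,zuwd] add [ztizp,zvms,ewyb] -> 10 lines: nbaa voc fyolm ztizp zvms ewyb jpa pbei hgigk lzs
Hunk 4: at line 2 remove [fyolm] add [bilq,esj] -> 11 lines: nbaa voc bilq esj ztizp zvms ewyb jpa pbei hgigk lzs
Hunk 5: at line 4 remove [zvms,ewyb] add [jsv,lbcgx,lgz] -> 12 lines: nbaa voc bilq esj ztizp jsv lbcgx lgz jpa pbei hgigk lzs
Hunk 6: at line 1 remove [bilq] add [obf,fggkf] -> 13 lines: nbaa voc obf fggkf esj ztizp jsv lbcgx lgz jpa pbei hgigk lzs
Hunk 7: at line 6 remove [lbcgx,lgz] add [wan,okmyy] -> 13 lines: nbaa voc obf fggkf esj ztizp jsv wan okmyy jpa pbei hgigk lzs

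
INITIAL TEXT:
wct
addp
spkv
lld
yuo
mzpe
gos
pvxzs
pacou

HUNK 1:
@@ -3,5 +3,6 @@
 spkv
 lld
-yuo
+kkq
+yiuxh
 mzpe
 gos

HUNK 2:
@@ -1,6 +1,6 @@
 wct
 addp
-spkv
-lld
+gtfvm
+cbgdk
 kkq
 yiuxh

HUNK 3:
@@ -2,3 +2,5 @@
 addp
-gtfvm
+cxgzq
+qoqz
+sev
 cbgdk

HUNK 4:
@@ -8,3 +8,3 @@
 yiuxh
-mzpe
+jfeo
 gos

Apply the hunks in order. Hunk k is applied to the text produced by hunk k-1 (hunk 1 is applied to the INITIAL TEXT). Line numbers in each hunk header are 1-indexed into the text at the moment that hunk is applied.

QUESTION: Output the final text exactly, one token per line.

Answer: wct
addp
cxgzq
qoqz
sev
cbgdk
kkq
yiuxh
jfeo
gos
pvxzs
pacou

Derivation:
Hunk 1: at line 3 remove [yuo] add [kkq,yiuxh] -> 10 lines: wct addp spkv lld kkq yiuxh mzpe gos pvxzs pacou
Hunk 2: at line 1 remove [spkv,lld] add [gtfvm,cbgdk] -> 10 lines: wct addp gtfvm cbgdk kkq yiuxh mzpe gos pvxzs pacou
Hunk 3: at line 2 remove [gtfvm] add [cxgzq,qoqz,sev] -> 12 lines: wct addp cxgzq qoqz sev cbgdk kkq yiuxh mzpe gos pvxzs pacou
Hunk 4: at line 8 remove [mzpe] add [jfeo] -> 12 lines: wct addp cxgzq qoqz sev cbgdk kkq yiuxh jfeo gos pvxzs pacou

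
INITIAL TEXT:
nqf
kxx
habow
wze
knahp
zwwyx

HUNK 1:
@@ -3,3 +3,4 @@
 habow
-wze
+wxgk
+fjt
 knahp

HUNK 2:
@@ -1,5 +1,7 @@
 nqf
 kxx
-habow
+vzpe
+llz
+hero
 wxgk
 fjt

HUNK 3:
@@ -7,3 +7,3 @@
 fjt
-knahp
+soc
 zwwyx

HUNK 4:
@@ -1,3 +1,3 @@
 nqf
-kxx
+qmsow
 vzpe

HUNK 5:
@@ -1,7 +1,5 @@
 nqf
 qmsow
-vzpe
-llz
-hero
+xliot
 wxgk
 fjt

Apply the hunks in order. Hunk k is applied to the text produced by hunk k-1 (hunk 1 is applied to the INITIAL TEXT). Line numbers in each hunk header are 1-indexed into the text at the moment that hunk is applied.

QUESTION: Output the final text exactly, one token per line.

Hunk 1: at line 3 remove [wze] add [wxgk,fjt] -> 7 lines: nqf kxx habow wxgk fjt knahp zwwyx
Hunk 2: at line 1 remove [habow] add [vzpe,llz,hero] -> 9 lines: nqf kxx vzpe llz hero wxgk fjt knahp zwwyx
Hunk 3: at line 7 remove [knahp] add [soc] -> 9 lines: nqf kxx vzpe llz hero wxgk fjt soc zwwyx
Hunk 4: at line 1 remove [kxx] add [qmsow] -> 9 lines: nqf qmsow vzpe llz hero wxgk fjt soc zwwyx
Hunk 5: at line 1 remove [vzpe,llz,hero] add [xliot] -> 7 lines: nqf qmsow xliot wxgk fjt soc zwwyx

Answer: nqf
qmsow
xliot
wxgk
fjt
soc
zwwyx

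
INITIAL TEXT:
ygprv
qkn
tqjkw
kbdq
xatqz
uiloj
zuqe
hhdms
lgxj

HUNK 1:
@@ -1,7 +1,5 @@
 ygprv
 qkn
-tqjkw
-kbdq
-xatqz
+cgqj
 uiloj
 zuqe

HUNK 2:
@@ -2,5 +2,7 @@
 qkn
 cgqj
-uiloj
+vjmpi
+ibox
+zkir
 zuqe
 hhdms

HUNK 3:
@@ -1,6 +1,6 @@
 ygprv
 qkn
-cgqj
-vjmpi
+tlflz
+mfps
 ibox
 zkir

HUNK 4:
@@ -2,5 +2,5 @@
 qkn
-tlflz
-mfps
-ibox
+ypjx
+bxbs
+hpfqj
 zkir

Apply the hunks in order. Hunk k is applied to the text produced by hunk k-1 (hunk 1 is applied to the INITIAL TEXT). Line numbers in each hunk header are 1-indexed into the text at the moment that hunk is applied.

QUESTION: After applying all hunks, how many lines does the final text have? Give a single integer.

Hunk 1: at line 1 remove [tqjkw,kbdq,xatqz] add [cgqj] -> 7 lines: ygprv qkn cgqj uiloj zuqe hhdms lgxj
Hunk 2: at line 2 remove [uiloj] add [vjmpi,ibox,zkir] -> 9 lines: ygprv qkn cgqj vjmpi ibox zkir zuqe hhdms lgxj
Hunk 3: at line 1 remove [cgqj,vjmpi] add [tlflz,mfps] -> 9 lines: ygprv qkn tlflz mfps ibox zkir zuqe hhdms lgxj
Hunk 4: at line 2 remove [tlflz,mfps,ibox] add [ypjx,bxbs,hpfqj] -> 9 lines: ygprv qkn ypjx bxbs hpfqj zkir zuqe hhdms lgxj
Final line count: 9

Answer: 9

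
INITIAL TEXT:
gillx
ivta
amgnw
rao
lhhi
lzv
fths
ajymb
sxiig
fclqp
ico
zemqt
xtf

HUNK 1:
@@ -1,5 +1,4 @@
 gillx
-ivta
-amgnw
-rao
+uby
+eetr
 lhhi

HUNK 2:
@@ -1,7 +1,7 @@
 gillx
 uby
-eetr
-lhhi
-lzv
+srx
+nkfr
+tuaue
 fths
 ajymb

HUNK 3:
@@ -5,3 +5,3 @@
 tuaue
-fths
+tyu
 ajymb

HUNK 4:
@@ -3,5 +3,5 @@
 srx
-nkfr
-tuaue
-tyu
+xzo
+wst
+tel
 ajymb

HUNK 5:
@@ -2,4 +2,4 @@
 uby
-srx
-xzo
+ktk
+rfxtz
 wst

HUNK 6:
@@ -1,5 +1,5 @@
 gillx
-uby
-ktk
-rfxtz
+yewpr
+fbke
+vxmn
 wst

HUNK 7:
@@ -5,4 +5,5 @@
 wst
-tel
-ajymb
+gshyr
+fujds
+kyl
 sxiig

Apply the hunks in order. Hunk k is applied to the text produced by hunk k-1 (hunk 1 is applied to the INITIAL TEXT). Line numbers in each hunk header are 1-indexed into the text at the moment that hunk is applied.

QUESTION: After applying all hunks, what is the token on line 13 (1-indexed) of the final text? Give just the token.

Hunk 1: at line 1 remove [ivta,amgnw,rao] add [uby,eetr] -> 12 lines: gillx uby eetr lhhi lzv fths ajymb sxiig fclqp ico zemqt xtf
Hunk 2: at line 1 remove [eetr,lhhi,lzv] add [srx,nkfr,tuaue] -> 12 lines: gillx uby srx nkfr tuaue fths ajymb sxiig fclqp ico zemqt xtf
Hunk 3: at line 5 remove [fths] add [tyu] -> 12 lines: gillx uby srx nkfr tuaue tyu ajymb sxiig fclqp ico zemqt xtf
Hunk 4: at line 3 remove [nkfr,tuaue,tyu] add [xzo,wst,tel] -> 12 lines: gillx uby srx xzo wst tel ajymb sxiig fclqp ico zemqt xtf
Hunk 5: at line 2 remove [srx,xzo] add [ktk,rfxtz] -> 12 lines: gillx uby ktk rfxtz wst tel ajymb sxiig fclqp ico zemqt xtf
Hunk 6: at line 1 remove [uby,ktk,rfxtz] add [yewpr,fbke,vxmn] -> 12 lines: gillx yewpr fbke vxmn wst tel ajymb sxiig fclqp ico zemqt xtf
Hunk 7: at line 5 remove [tel,ajymb] add [gshyr,fujds,kyl] -> 13 lines: gillx yewpr fbke vxmn wst gshyr fujds kyl sxiig fclqp ico zemqt xtf
Final line 13: xtf

Answer: xtf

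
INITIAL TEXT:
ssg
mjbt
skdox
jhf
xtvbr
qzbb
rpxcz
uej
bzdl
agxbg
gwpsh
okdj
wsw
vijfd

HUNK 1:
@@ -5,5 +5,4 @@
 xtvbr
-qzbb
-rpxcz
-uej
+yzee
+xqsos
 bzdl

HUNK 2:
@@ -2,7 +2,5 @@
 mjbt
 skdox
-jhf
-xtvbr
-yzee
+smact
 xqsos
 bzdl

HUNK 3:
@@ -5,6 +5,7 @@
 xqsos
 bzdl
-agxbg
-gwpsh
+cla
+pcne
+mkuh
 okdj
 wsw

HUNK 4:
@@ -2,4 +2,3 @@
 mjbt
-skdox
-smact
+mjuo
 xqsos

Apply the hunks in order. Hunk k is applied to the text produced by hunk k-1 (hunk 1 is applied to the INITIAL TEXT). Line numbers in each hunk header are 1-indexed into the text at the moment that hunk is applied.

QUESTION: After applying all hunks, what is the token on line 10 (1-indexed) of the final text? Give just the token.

Answer: wsw

Derivation:
Hunk 1: at line 5 remove [qzbb,rpxcz,uej] add [yzee,xqsos] -> 13 lines: ssg mjbt skdox jhf xtvbr yzee xqsos bzdl agxbg gwpsh okdj wsw vijfd
Hunk 2: at line 2 remove [jhf,xtvbr,yzee] add [smact] -> 11 lines: ssg mjbt skdox smact xqsos bzdl agxbg gwpsh okdj wsw vijfd
Hunk 3: at line 5 remove [agxbg,gwpsh] add [cla,pcne,mkuh] -> 12 lines: ssg mjbt skdox smact xqsos bzdl cla pcne mkuh okdj wsw vijfd
Hunk 4: at line 2 remove [skdox,smact] add [mjuo] -> 11 lines: ssg mjbt mjuo xqsos bzdl cla pcne mkuh okdj wsw vijfd
Final line 10: wsw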